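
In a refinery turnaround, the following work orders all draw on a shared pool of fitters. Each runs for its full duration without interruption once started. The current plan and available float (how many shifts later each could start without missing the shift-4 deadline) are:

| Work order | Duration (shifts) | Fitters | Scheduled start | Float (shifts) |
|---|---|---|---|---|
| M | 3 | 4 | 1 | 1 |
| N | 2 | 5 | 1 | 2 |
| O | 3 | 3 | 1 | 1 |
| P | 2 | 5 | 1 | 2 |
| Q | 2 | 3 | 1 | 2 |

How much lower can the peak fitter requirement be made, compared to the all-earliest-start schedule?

Early-start peak: s1:20  s2:20  s3:7  s4:0 ⇒ 20.
Leveled (M@1, N@1, O@1, P@3, Q@1): s1:15  s2:15  s3:12  s4:5 ⇒ 15.
Reduction 20 − 15 = 5.

5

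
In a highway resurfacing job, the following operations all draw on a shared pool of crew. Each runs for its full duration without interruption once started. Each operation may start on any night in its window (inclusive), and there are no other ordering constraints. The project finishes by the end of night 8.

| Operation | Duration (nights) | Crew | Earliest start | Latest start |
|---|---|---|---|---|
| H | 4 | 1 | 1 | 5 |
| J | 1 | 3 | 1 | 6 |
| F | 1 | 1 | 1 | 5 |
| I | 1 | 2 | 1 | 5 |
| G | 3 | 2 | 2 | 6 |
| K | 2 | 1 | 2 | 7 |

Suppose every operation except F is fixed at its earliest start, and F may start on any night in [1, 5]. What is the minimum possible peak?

6

F@1: n1:7  n2:4  n3:4  n4:3  n5:0  n6:0  n7:0  n8:0 → peak 7
F@2: n1:6  n2:5  n3:4  n4:3  n5:0  n6:0  n7:0  n8:0 → peak 6
F@3: n1:6  n2:4  n3:5  n4:3  n5:0  n6:0  n7:0  n8:0 → peak 6
F@4: n1:6  n2:4  n3:4  n4:4  n5:0  n6:0  n7:0  n8:0 → peak 6
F@5: n1:6  n2:4  n3:4  n4:3  n5:1  n6:0  n7:0  n8:0 → peak 6
Best is F@2, peak 6.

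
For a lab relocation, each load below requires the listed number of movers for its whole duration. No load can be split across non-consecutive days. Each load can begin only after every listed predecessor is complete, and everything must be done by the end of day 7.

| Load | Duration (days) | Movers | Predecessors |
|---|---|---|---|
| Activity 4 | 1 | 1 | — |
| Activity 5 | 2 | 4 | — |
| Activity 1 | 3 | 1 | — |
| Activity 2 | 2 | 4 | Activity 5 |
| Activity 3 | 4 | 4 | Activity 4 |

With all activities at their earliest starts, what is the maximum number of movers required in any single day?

9

Early-start schedule: Activity 4@1, Activity 5@1, Activity 1@1, Activity 2@3, Activity 3@2.
Load per day: day 1: 6, day 2: 9, day 3: 9, day 4: 8, day 5: 4, day 6: 0, day 7: 0.
Peak is 9.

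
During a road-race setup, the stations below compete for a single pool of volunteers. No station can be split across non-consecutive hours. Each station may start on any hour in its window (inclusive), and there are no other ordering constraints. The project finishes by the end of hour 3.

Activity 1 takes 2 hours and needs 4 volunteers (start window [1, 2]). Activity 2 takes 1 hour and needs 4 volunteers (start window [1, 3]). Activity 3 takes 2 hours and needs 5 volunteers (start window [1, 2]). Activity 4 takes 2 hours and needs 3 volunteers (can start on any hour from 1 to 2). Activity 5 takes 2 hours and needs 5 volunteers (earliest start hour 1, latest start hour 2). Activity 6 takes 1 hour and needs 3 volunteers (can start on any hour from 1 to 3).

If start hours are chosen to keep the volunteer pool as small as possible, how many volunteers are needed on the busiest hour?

Early-start (Activity 1@1, Activity 2@1, Activity 3@1, Activity 4@1, Activity 5@1, Activity 6@1) gives peak 24: h1:24  h2:17  h3:0.
Shift Activity 5→2, Activity 6→3.
Schedule Activity 1@1, Activity 2@1, Activity 3@1, Activity 4@1, Activity 5@2, Activity 6@3: h1:16  h2:17  h3:8 — peak 17.

17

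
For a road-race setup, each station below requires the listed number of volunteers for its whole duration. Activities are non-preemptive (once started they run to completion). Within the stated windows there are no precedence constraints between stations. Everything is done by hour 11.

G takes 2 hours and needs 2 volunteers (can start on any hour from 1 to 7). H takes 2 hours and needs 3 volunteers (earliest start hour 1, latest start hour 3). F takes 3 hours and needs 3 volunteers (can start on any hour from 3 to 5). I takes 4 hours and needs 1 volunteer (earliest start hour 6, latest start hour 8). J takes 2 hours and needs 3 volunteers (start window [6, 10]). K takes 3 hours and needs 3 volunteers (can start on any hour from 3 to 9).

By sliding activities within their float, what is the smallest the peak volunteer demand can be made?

Early-start (G@1, H@1, F@3, I@6, J@6, K@3) gives peak 6: h1:5  h2:5  h3:6  h4:6  h5:6  h6:4  h7:4  h8:1  h9:1  h10:0  h11:0.
Shift K→8.
Schedule G@1, H@1, F@3, I@6, J@6, K@8: h1:5  h2:5  h3:3  h4:3  h5:3  h6:4  h7:4  h8:4  h9:4  h10:3  h11:0 — peak 5.

5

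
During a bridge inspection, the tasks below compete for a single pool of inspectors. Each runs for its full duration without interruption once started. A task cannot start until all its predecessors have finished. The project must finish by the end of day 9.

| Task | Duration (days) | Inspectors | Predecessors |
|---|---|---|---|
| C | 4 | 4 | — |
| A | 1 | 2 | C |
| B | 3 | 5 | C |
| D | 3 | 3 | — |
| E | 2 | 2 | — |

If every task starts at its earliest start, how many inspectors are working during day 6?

5

At early start, day 6 has: B.
Demand: 5 = 5.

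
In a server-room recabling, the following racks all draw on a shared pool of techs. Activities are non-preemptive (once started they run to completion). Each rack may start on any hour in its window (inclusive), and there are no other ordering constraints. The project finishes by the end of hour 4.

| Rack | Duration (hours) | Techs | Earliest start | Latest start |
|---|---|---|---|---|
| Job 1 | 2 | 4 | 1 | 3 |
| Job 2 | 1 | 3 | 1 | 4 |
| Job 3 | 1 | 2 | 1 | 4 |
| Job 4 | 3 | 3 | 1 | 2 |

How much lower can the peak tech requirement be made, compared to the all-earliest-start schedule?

5

Early-start peak: h1:12  h2:7  h3:3  h4:0 ⇒ 12.
Leveled (Job 1@1, Job 2@1, Job 3@3, Job 4@2): h1:7  h2:7  h3:5  h4:3 ⇒ 7.
Reduction 12 − 7 = 5.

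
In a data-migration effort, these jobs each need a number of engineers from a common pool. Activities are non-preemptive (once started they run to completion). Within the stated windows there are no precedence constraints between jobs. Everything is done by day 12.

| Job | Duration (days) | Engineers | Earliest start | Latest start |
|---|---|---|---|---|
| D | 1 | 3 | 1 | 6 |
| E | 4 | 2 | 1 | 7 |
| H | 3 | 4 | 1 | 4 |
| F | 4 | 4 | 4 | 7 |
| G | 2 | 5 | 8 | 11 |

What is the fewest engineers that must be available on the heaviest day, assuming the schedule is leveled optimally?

6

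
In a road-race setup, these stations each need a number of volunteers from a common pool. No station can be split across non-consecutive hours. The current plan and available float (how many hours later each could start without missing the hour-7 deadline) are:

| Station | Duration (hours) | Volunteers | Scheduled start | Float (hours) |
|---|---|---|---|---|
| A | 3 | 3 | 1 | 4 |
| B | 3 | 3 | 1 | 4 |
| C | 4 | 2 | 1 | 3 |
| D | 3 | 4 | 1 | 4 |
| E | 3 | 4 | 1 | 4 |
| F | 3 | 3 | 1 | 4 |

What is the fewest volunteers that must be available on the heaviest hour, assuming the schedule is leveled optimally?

Early-start (A@1, B@1, C@1, D@1, E@1, F@1) gives peak 19: h1:19  h2:19  h3:19  h4:2  h5:0  h6:0  h7:0.
Shift C→4, E→4, F→4.
Schedule A@1, B@1, C@4, D@1, E@4, F@4: h1:10  h2:10  h3:10  h4:9  h5:9  h6:9  h7:2 — peak 10.

10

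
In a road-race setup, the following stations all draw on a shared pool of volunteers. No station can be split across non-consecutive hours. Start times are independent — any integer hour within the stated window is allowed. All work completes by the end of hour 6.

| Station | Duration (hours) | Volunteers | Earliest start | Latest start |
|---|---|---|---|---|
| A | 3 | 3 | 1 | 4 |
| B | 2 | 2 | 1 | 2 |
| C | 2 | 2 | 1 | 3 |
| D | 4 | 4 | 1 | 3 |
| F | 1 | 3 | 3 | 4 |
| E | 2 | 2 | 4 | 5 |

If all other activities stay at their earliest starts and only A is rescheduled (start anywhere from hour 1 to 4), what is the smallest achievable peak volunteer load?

9

A@1: h1:11  h2:11  h3:10  h4:6  h5:2  h6:0 → peak 11
A@2: h1:8  h2:11  h3:10  h4:9  h5:2  h6:0 → peak 11
A@3: h1:8  h2:8  h3:10  h4:9  h5:5  h6:0 → peak 10
A@4: h1:8  h2:8  h3:7  h4:9  h5:5  h6:3 → peak 9
Best is A@4, peak 9.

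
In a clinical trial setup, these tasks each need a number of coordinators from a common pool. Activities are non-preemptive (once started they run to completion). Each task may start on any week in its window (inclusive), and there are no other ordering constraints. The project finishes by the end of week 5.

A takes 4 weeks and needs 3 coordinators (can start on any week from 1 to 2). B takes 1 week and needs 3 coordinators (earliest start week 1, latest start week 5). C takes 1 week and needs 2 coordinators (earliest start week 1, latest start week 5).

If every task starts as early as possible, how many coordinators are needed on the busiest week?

Early-start schedule: A@1, B@1, C@1.
Load per week: week 1: 8, week 2: 3, week 3: 3, week 4: 3, week 5: 0.
Peak is 8.

8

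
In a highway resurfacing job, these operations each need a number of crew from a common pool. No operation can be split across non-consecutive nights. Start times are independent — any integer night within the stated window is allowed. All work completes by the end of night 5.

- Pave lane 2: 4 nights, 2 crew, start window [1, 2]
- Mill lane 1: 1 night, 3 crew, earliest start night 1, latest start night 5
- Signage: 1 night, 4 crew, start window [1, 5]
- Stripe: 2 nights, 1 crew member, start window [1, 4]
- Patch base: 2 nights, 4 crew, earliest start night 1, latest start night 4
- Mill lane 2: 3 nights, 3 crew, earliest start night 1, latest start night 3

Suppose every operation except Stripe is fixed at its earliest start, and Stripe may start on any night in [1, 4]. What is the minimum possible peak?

16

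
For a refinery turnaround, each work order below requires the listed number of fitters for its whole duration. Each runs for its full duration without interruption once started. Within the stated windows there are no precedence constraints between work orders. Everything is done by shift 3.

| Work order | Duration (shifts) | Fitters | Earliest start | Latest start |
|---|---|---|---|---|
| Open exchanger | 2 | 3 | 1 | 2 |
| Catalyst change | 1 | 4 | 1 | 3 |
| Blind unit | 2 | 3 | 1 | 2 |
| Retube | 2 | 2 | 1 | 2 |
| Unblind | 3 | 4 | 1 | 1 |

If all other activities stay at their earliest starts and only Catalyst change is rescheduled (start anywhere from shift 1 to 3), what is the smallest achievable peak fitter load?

Catalyst change@1: s1:16  s2:12  s3:4 → peak 16
Catalyst change@2: s1:12  s2:16  s3:4 → peak 16
Catalyst change@3: s1:12  s2:12  s3:8 → peak 12
Best is Catalyst change@3, peak 12.

12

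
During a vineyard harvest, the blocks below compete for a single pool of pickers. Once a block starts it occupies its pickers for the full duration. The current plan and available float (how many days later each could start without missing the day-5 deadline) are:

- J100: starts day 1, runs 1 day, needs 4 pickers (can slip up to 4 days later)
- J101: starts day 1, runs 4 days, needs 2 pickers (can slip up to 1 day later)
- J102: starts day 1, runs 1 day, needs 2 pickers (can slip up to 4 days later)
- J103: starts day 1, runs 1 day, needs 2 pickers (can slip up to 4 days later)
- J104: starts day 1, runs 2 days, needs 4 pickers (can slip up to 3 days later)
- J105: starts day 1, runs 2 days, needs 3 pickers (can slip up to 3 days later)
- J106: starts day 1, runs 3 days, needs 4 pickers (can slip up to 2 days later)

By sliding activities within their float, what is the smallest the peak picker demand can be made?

Early-start (J100@1, J101@1, J102@1, J103@1, J104@1, J105@1, J106@1) gives peak 21: d1:21  d2:13  d3:6  d4:2  d5:0.
Shift J101→2, J102→2, J103→3, J105→4, J106→3.
Schedule J100@1, J101@2, J102@2, J103@3, J104@1, J105@4, J106@3: d1:8  d2:8  d3:8  d4:9  d5:9 — peak 9.
Total picker-days = 42 over 5 days ⇒ peak ≥ ⌈42/5⌉ = 9, so 9 is optimal.

9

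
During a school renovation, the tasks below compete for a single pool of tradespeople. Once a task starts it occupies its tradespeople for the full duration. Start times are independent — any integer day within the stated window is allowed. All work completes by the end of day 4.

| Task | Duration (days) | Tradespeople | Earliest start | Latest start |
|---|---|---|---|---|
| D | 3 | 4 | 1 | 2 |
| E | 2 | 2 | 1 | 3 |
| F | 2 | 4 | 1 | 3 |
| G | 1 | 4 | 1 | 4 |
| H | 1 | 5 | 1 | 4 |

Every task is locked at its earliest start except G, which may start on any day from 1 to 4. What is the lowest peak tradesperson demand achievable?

15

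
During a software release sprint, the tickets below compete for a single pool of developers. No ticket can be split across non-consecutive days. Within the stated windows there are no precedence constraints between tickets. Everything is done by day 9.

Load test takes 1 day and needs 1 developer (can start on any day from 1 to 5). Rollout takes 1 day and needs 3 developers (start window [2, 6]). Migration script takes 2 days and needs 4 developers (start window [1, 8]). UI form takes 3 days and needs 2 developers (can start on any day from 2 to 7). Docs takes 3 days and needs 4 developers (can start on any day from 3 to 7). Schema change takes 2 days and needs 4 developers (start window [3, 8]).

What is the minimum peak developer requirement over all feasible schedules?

Early-start (Load test@1, Rollout@2, Migration script@1, UI form@2, Docs@3, Schema change@3) gives peak 10: d1:5  d2:9  d3:10  d4:10  d5:4  d6:0  d7:0  d8:0  d9:0.
Shift Migration script→3, Docs→5, Schema change→8.
Schedule Load test@1, Rollout@2, Migration script@3, UI form@2, Docs@5, Schema change@8: d1:1  d2:5  d3:6  d4:6  d5:4  d6:4  d7:4  d8:4  d9:4 — peak 6.

6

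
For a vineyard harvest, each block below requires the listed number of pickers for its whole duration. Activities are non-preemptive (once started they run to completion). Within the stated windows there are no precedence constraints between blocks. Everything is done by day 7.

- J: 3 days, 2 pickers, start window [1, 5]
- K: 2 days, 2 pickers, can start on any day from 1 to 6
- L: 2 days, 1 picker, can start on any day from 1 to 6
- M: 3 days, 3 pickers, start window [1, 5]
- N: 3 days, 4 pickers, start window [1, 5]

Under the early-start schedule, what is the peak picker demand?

12

Early-start schedule: J@1, K@1, L@1, M@1, N@1.
Load per day: day 1: 12, day 2: 12, day 3: 9, day 4: 0, day 5: 0, day 6: 0, day 7: 0.
Peak is 12.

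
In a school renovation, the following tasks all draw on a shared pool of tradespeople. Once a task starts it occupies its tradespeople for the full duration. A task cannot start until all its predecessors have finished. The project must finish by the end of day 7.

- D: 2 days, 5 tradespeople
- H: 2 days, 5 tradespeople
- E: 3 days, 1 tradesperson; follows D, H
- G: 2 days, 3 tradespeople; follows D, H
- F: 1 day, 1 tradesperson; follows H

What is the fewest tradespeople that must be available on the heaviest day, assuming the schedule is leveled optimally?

Early-start (D@1, H@1, E@3, G@3, F@3) gives peak 10: d1:10  d2:10  d3:5  d4:4  d5:1  d6:0  d7:0.
Shift H→3, E→5, G→5, F→5.
Schedule D@1, H@3, E@5, G@5, F@5: d1:5  d2:5  d3:5  d4:5  d5:5  d6:4  d7:1 — peak 5.
Total tradesperson-days = 30 over 7 days ⇒ peak ≥ ⌈30/7⌉ = 5, so 5 is optimal.

5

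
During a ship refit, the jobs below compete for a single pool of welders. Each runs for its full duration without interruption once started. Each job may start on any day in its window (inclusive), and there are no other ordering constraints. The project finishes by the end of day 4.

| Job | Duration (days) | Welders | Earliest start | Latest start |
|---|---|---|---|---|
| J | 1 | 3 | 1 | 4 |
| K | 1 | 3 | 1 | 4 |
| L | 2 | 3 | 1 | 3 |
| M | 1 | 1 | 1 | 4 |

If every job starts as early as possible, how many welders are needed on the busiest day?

10

Early-start schedule: J@1, K@1, L@1, M@1.
Load per day: day 1: 10, day 2: 3, day 3: 0, day 4: 0.
Peak is 10.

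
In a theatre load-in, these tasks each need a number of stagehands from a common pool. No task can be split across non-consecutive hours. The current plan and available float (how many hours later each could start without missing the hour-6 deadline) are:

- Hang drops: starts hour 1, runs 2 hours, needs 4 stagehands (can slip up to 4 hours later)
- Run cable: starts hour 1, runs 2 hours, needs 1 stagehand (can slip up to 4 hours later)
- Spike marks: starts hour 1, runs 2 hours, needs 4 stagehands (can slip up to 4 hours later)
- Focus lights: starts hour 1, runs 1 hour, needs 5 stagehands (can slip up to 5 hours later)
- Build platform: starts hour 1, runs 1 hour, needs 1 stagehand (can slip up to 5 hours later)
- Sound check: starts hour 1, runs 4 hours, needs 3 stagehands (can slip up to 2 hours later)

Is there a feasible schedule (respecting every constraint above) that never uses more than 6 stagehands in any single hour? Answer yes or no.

no

The minimum achievable peak is 7; 6 < 7, so no feasible schedule stays within the cap.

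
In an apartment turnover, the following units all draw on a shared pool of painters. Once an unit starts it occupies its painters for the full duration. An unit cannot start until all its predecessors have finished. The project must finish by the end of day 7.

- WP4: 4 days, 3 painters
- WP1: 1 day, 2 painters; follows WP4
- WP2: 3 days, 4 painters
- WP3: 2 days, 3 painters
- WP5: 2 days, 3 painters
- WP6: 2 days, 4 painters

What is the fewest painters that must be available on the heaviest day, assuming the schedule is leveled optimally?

7

Early-start (WP4@1, WP1@5, WP2@1, WP3@1, WP5@1, WP6@1) gives peak 17: d1:17  d2:17  d3:7  d4:3  d5:2  d6:0  d7:0.
Shift WP3→4, WP5→6, WP6→6.
Schedule WP4@1, WP1@5, WP2@1, WP3@4, WP5@6, WP6@6: d1:7  d2:7  d3:7  d4:6  d5:5  d6:7  d7:7 — peak 7.
Total painter-days = 46 over 7 days ⇒ peak ≥ ⌈46/7⌉ = 7, so 7 is optimal.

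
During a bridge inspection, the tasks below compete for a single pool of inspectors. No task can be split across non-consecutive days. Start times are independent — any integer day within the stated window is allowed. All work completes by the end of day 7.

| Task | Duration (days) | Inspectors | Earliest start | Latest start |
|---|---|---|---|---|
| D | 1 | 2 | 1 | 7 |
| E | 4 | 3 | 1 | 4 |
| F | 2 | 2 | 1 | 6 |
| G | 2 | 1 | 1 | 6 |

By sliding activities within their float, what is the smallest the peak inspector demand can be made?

3

Early-start (D@1, E@1, F@1, G@1) gives peak 8: d1:8  d2:6  d3:3  d4:3  d5:0  d6:0  d7:0.
Shift E→2, F→6, G→6.
Schedule D@1, E@2, F@6, G@6: d1:2  d2:3  d3:3  d4:3  d5:3  d6:3  d7:3 — peak 3.
Total inspector-days = 20 over 7 days ⇒ peak ≥ ⌈20/7⌉ = 3, so 3 is optimal.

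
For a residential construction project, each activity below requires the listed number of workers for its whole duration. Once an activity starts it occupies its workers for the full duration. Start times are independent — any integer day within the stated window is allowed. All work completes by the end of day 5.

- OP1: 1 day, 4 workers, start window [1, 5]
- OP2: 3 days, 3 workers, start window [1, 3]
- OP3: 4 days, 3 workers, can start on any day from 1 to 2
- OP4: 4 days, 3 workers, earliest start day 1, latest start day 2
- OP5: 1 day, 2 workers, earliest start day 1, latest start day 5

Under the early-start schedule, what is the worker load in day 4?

6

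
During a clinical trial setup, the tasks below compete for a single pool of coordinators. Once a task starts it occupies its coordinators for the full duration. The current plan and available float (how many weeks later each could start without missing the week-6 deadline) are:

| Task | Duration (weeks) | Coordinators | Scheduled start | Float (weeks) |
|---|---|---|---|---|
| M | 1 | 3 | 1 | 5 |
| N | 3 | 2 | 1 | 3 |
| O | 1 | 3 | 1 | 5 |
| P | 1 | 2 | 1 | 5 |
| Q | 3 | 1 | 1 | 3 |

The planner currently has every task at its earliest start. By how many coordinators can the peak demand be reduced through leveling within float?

8

Early-start peak: w1:11  w2:3  w3:3  w4:0  w5:0  w6:0 ⇒ 11.
Leveled (M@1, N@2, O@5, P@6, Q@2): w1:3  w2:3  w3:3  w4:3  w5:3  w6:2 ⇒ 3.
Reduction 11 − 3 = 8.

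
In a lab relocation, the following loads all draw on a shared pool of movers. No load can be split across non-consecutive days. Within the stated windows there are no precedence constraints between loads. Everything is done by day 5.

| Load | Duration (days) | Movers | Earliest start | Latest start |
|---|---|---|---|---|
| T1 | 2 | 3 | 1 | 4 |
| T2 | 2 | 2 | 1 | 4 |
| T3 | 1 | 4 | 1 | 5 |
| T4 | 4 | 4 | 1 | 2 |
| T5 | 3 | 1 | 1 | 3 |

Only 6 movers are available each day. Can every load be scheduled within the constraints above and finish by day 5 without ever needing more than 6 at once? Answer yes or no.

Total mover-days = 33; over 5 days the average is 33/5 > 6, so some day must exceed 6.

no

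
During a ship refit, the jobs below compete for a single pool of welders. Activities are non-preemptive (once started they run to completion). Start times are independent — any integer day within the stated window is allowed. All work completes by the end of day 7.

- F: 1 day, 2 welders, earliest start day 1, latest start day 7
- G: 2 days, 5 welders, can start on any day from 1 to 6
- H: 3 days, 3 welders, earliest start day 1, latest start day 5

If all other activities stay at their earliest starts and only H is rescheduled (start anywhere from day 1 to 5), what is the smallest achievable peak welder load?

H@1: d1:10  d2:8  d3:3  d4:0  d5:0  d6:0  d7:0 → peak 10
H@2: d1:7  d2:8  d3:3  d4:3  d5:0  d6:0  d7:0 → peak 8
H@3: d1:7  d2:5  d3:3  d4:3  d5:3  d6:0  d7:0 → peak 7
H@4: d1:7  d2:5  d3:0  d4:3  d5:3  d6:3  d7:0 → peak 7
H@5: d1:7  d2:5  d3:0  d4:0  d5:3  d6:3  d7:3 → peak 7
Best is H@3, peak 7.

7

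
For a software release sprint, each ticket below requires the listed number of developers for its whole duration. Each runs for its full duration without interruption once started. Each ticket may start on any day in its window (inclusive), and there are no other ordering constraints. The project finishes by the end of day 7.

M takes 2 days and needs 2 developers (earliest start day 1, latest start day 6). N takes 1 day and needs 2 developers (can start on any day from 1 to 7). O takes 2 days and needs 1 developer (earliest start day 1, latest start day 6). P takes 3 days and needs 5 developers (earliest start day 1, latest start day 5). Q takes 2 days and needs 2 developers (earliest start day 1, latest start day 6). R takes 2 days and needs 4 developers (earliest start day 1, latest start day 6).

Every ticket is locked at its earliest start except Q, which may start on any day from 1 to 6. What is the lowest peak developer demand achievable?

14

Q@1: d1:16  d2:14  d3:5  d4:0  d5:0  d6:0  d7:0 → peak 16
Q@2: d1:14  d2:14  d3:7  d4:0  d5:0  d6:0  d7:0 → peak 14
Q@3: d1:14  d2:12  d3:7  d4:2  d5:0  d6:0  d7:0 → peak 14
Q@4: d1:14  d2:12  d3:5  d4:2  d5:2  d6:0  d7:0 → peak 14
Q@5: d1:14  d2:12  d3:5  d4:0  d5:2  d6:2  d7:0 → peak 14
Q@6: d1:14  d2:12  d3:5  d4:0  d5:0  d6:2  d7:2 → peak 14
Best is Q@2, peak 14.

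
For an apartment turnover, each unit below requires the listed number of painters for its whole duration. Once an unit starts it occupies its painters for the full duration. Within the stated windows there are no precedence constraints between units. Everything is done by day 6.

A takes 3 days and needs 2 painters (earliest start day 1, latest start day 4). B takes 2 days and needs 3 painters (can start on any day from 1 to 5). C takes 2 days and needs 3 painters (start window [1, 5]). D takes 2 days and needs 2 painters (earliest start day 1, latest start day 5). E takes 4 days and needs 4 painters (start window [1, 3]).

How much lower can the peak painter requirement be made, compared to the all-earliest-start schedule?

Early-start peak: d1:14  d2:14  d3:6  d4:4  d5:0  d6:0 ⇒ 14.
Leveled (A@1, B@1, C@4, D@1, E@3): d1:7  d2:7  d3:6  d4:7  d5:7  d6:4 ⇒ 7.
Reduction 14 − 7 = 7.

7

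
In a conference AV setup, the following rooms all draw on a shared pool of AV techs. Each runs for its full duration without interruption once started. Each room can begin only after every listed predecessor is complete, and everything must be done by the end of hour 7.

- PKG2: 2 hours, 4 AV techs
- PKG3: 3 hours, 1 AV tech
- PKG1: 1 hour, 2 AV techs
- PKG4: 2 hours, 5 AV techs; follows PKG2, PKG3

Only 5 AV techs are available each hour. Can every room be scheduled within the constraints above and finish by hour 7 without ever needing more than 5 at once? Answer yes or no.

Schedule PKG2@1, PKG3@1, PKG1@3, PKG4@4: h1:5  h2:5  h3:3  h4:5  h5:5  h6:0  h7:0 — peak 5 ≤ 5.

yes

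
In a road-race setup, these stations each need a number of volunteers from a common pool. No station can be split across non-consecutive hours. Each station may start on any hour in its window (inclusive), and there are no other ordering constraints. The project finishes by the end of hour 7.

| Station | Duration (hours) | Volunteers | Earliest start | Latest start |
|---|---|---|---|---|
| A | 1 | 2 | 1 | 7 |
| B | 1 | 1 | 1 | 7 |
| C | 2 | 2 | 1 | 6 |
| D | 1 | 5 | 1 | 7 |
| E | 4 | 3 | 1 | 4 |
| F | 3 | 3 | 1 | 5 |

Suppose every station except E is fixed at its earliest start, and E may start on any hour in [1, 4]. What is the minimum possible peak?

13

E@1: h1:16  h2:8  h3:6  h4:3  h5:0  h6:0  h7:0 → peak 16
E@2: h1:13  h2:8  h3:6  h4:3  h5:3  h6:0  h7:0 → peak 13
E@3: h1:13  h2:5  h3:6  h4:3  h5:3  h6:3  h7:0 → peak 13
E@4: h1:13  h2:5  h3:3  h4:3  h5:3  h6:3  h7:3 → peak 13
Best is E@2, peak 13.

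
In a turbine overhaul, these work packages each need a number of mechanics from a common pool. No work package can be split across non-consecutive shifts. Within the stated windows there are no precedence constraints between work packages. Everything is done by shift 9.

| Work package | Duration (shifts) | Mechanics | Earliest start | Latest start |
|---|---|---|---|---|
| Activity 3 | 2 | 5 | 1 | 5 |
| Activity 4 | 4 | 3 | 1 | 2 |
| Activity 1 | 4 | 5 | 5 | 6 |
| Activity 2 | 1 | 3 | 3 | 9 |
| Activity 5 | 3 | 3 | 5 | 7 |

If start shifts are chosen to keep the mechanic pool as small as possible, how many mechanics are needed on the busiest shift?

Schedule Activity 3@1, Activity 4@1, Activity 1@5, Activity 2@3, Activity 5@5: s1:8  s2:8  s3:6  s4:3  s5:8  s6:8  s7:8  s8:5  s9:0 — peak 8.

8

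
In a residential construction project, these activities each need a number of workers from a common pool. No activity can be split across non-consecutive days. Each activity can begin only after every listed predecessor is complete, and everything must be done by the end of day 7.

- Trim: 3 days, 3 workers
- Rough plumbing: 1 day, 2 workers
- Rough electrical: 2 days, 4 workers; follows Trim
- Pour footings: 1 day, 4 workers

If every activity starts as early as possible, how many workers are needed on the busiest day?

Early-start schedule: Trim@1, Rough plumbing@1, Rough electrical@4, Pour footings@1.
Load per day: day 1: 9, day 2: 3, day 3: 3, day 4: 4, day 5: 4, day 6: 0, day 7: 0.
Peak is 9.

9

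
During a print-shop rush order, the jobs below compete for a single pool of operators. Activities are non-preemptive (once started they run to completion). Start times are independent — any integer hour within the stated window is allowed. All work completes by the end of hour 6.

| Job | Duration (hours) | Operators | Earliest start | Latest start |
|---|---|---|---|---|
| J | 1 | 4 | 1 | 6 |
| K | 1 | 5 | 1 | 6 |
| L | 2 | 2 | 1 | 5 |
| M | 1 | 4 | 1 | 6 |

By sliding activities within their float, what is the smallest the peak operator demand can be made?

Early-start (J@1, K@1, L@1, M@1) gives peak 15: h1:15  h2:2  h3:0  h4:0  h5:0  h6:0.
Shift K→2, L→3, M→5.
Schedule J@1, K@2, L@3, M@5: h1:4  h2:5  h3:2  h4:2  h5:4  h6:0 — peak 5.

5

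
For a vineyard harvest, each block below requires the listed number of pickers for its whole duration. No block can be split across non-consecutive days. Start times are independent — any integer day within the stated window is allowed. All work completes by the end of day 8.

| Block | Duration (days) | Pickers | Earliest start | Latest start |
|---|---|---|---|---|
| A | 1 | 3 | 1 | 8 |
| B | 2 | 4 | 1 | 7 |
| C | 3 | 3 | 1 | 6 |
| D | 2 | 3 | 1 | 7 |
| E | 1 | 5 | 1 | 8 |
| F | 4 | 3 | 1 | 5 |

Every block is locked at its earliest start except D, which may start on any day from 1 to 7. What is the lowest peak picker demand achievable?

D@1: d1:21  d2:13  d3:6  d4:3  d5:0  d6:0  d7:0  d8:0 → peak 21
D@2: d1:18  d2:13  d3:9  d4:3  d5:0  d6:0  d7:0  d8:0 → peak 18
D@3: d1:18  d2:10  d3:9  d4:6  d5:0  d6:0  d7:0  d8:0 → peak 18
D@4: d1:18  d2:10  d3:6  d4:6  d5:3  d6:0  d7:0  d8:0 → peak 18
D@5: d1:18  d2:10  d3:6  d4:3  d5:3  d6:3  d7:0  d8:0 → peak 18
D@6: d1:18  d2:10  d3:6  d4:3  d5:0  d6:3  d7:3  d8:0 → peak 18
D@7: d1:18  d2:10  d3:6  d4:3  d5:0  d6:0  d7:3  d8:3 → peak 18
Best is D@2, peak 18.

18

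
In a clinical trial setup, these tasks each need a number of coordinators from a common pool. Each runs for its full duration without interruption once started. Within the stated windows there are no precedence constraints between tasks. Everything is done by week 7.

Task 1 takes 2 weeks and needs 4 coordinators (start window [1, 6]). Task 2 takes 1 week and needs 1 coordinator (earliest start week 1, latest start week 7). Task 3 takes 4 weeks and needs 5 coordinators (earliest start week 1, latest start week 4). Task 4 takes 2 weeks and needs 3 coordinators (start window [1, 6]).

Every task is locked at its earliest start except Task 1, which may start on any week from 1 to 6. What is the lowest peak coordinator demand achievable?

Task 1@1: w1:13  w2:12  w3:5  w4:5  w5:0  w6:0  w7:0 → peak 13
Task 1@2: w1:9  w2:12  w3:9  w4:5  w5:0  w6:0  w7:0 → peak 12
Task 1@3: w1:9  w2:8  w3:9  w4:9  w5:0  w6:0  w7:0 → peak 9
Task 1@4: w1:9  w2:8  w3:5  w4:9  w5:4  w6:0  w7:0 → peak 9
Task 1@5: w1:9  w2:8  w3:5  w4:5  w5:4  w6:4  w7:0 → peak 9
Task 1@6: w1:9  w2:8  w3:5  w4:5  w5:0  w6:4  w7:4 → peak 9
Best is Task 1@3, peak 9.

9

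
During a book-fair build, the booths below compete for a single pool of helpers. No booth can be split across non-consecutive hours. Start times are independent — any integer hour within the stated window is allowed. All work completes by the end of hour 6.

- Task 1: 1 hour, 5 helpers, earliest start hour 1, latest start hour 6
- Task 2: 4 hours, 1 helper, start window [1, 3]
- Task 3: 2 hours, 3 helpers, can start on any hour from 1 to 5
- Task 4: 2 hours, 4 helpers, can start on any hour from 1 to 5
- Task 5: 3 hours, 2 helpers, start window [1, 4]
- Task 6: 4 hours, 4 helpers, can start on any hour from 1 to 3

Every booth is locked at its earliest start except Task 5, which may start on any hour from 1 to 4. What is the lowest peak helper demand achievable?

Task 5@1: h1:19  h2:14  h3:7  h4:5  h5:0  h6:0 → peak 19
Task 5@2: h1:17  h2:14  h3:7  h4:7  h5:0  h6:0 → peak 17
Task 5@3: h1:17  h2:12  h3:7  h4:7  h5:2  h6:0 → peak 17
Task 5@4: h1:17  h2:12  h3:5  h4:7  h5:2  h6:2 → peak 17
Best is Task 5@2, peak 17.

17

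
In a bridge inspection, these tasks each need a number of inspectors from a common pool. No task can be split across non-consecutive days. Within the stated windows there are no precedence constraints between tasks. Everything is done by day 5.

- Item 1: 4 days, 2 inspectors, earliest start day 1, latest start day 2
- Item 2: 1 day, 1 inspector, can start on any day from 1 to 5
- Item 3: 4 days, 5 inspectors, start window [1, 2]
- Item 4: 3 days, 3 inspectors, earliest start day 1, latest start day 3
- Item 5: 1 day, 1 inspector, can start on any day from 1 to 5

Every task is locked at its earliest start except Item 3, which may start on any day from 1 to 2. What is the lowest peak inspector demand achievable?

Item 3@1: d1:12  d2:10  d3:10  d4:7  d5:0 → peak 12
Item 3@2: d1:7  d2:10  d3:10  d4:7  d5:5 → peak 10
Best is Item 3@2, peak 10.

10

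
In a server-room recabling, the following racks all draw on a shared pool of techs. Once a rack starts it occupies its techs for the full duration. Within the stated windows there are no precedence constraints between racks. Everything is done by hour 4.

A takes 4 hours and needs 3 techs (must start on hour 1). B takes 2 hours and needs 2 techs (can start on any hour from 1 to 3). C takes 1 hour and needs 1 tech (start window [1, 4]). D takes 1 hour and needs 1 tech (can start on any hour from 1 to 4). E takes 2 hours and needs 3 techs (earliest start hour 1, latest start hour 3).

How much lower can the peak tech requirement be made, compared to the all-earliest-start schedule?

4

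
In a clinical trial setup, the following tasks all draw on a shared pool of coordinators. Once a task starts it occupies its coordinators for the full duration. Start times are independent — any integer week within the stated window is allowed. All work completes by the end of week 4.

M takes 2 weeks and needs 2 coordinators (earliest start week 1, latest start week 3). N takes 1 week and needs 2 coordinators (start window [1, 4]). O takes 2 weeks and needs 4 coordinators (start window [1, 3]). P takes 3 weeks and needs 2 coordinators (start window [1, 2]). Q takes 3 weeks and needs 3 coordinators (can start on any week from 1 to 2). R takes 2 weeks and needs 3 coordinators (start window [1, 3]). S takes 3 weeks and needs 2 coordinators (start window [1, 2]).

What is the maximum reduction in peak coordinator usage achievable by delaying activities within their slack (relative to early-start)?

6

Early-start peak: w1:18  w2:16  w3:7  w4:0 ⇒ 18.
Leveled (M@1, N@1, O@3, P@1, Q@1, R@1, S@2): w1:12  w2:12  w3:11  w4:6 ⇒ 12.
Reduction 18 − 12 = 6.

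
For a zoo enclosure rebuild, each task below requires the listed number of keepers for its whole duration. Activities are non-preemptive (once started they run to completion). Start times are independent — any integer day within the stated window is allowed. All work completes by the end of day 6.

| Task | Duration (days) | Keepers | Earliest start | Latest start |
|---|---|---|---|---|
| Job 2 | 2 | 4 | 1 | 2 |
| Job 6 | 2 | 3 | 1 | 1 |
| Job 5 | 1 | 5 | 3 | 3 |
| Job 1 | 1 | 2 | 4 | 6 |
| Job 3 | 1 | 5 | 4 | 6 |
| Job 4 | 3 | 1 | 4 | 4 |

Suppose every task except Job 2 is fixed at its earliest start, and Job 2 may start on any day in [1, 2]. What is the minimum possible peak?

8

Job 2@1: d1:7  d2:7  d3:5  d4:8  d5:1  d6:1 → peak 8
Job 2@2: d1:3  d2:7  d3:9  d4:8  d5:1  d6:1 → peak 9
Best is Job 2@1, peak 8.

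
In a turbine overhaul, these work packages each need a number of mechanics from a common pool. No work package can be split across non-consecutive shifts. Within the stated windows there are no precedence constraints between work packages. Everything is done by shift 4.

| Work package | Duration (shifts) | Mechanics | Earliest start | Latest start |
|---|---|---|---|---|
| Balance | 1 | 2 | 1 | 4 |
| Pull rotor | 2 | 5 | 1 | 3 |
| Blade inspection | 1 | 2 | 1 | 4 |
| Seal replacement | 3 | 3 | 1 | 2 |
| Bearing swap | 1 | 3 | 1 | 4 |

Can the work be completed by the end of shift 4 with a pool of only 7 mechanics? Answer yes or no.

no

The minimum achievable peak is 8; 7 < 8, so no feasible schedule stays within the cap.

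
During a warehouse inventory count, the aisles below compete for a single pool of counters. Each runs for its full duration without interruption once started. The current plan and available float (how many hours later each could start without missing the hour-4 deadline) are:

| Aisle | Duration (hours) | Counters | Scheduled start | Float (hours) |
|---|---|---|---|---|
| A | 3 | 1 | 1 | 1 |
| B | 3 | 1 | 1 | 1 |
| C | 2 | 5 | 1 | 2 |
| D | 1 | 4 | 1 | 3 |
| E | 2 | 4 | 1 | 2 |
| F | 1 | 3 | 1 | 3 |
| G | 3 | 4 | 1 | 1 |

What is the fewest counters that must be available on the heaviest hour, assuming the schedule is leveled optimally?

Early-start (A@1, B@1, C@1, D@1, E@1, F@1, G@1) gives peak 22: h1:22  h2:15  h3:6  h4:0.
Shift E→3, F→4, G→2.
Schedule A@1, B@1, C@1, D@1, E@3, F@4, G@2: h1:11  h2:11  h3:10  h4:11 — peak 11.
Total counter-hours = 43 over 4 hours ⇒ peak ≥ ⌈43/4⌉ = 11, so 11 is optimal.

11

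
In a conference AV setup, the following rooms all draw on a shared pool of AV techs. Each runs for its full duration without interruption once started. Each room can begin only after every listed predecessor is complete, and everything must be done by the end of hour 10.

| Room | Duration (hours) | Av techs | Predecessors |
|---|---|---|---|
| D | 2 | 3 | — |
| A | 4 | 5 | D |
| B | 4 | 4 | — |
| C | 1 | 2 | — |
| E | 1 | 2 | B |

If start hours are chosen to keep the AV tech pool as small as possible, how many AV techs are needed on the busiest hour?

5

Early-start (D@1, A@3, B@1, C@1, E@5) gives peak 9: h1:9  h2:7  h3:9  h4:9  h5:7  h6:5  h7:0  h8:0  h9:0  h10:0.
Shift D→5, A→7, C→5, E→6.
Schedule D@5, A@7, B@1, C@5, E@6: h1:4  h2:4  h3:4  h4:4  h5:5  h6:5  h7:5  h8:5  h9:5  h10:5 — peak 5.
Total AV tech-hours = 46 over 10 hours ⇒ peak ≥ ⌈46/10⌉ = 5, so 5 is optimal.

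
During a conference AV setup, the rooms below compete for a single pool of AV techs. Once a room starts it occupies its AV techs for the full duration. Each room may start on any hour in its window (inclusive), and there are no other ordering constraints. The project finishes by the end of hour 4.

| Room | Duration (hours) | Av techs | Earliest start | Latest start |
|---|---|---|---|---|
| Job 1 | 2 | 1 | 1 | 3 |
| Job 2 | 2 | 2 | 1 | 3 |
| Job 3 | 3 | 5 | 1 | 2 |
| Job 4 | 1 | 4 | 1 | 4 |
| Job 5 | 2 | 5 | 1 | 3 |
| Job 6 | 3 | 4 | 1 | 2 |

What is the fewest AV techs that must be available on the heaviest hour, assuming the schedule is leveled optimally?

14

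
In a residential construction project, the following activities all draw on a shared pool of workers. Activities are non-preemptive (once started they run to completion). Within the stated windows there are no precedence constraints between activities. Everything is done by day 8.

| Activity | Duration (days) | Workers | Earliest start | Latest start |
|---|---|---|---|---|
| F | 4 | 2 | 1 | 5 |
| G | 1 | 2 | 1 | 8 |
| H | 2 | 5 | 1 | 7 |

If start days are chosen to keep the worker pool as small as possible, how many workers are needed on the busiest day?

5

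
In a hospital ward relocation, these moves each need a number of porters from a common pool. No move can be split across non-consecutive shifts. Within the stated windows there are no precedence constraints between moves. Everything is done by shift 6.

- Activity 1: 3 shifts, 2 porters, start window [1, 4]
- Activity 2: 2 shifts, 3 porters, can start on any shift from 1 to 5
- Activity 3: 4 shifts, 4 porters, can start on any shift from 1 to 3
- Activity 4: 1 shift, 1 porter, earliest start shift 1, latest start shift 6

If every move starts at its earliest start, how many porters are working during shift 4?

At early start, shift 4 has: Activity 3.
Demand: 4 = 4.

4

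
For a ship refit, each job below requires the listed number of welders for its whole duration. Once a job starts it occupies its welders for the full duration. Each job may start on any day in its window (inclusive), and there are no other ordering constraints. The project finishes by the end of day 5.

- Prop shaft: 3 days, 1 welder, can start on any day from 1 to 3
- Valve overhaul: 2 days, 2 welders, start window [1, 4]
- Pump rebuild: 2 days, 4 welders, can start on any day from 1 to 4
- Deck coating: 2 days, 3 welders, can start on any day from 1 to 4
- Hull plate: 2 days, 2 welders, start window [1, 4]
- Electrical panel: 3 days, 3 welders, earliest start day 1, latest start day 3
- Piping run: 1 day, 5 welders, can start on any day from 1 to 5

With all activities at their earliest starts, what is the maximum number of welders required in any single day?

20

Early-start schedule: Prop shaft@1, Valve overhaul@1, Pump rebuild@1, Deck coating@1, Hull plate@1, Electrical panel@1, Piping run@1.
Load per day: day 1: 20, day 2: 15, day 3: 4, day 4: 0, day 5: 0.
Peak is 20.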